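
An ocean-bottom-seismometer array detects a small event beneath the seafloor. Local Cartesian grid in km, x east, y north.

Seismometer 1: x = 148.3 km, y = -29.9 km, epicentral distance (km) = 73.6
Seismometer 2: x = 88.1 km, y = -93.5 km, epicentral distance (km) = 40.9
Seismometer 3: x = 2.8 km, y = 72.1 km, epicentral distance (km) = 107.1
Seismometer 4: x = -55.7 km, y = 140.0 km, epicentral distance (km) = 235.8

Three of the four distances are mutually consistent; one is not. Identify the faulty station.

Solve using three stations at a time. Using Seismometer 1, Seismometer 2, Seismometer 4 (subtract circle equations pairwise → linear system) gives (x, y) ≈ (78.7, -53.7).
Distances from that point to each station vs reported:
  Seismometer 1: calculated 73.6 vs reported 73.6 → residual 0.0 km
  Seismometer 2: calculated 40.9 vs reported 40.9 → residual 0.0 km
  Seismometer 3: calculated 147.0 vs reported 107.1 → residual 39.9 km
  Seismometer 4: calculated 235.8 vs reported 235.8 → residual 0.0 km
Seismometer 1, Seismometer 2, Seismometer 4 are mutually consistent (residuals ≈ 0); Seismometer 3 is off by 39.9 km.

Seismometer 3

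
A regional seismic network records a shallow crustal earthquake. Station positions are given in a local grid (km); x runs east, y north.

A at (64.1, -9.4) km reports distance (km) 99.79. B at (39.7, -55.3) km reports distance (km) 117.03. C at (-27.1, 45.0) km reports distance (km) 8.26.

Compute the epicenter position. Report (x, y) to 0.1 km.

(-18.9, 46.0)

Circle about each station: (x − 64.1)² + (y + 9.4)² = 99.79²; (x − 39.7)² + (y + 55.3)² = 117.03²; (x + 27.1)² + (y − 45.0)² = 8.26².
Subtracting the A equation from the B and C equations removes the quadratic terms:
-48.8 x − 91.8 y = -3300.97
-182.4 x + 108.8 y = 8452.06
Solving the 2×2 system: x ≈ -18.9, y ≈ 46.0 km.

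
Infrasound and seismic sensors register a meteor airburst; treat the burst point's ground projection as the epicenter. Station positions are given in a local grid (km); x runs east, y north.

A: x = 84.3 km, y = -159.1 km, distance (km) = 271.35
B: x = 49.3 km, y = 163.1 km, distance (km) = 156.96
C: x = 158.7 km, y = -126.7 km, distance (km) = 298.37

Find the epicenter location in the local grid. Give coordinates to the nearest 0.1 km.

-71.6 km east, 63.0 km north

Circle about each station: (x − 84.3)² + (y + 159.1)² = 271.35²; (x − 49.3)² + (y − 163.1)² = 156.96²; (x − 158.7)² + (y + 126.7)² = 298.37².
Subtracting the A equation from the B and C equations removes the quadratic terms:
-70.0 x + 644.4 y = 45607.18
148.8 x + 64.8 y = -6574.55
Solving the 2×2 system: x ≈ -71.6, y ≈ 63.0 km.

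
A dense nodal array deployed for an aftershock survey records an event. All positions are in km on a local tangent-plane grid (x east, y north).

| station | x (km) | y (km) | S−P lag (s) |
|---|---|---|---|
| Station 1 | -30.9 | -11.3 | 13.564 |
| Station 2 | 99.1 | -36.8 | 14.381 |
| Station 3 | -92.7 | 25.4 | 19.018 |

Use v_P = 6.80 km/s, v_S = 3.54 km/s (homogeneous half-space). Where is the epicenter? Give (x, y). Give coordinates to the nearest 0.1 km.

Distance from S−P lag: d = Δt · v_P v_S / (v_P − v_S) = Δt · (6.80·3.54)/(6.80−3.54) ≈ 7.3840·Δt.
So d_Station 1 = 100.16, d_Station 2 = 106.19, d_Station 3 = 140.43 km.
Circle about each station: (x + 30.9)² + (y + 11.3)² = 100.16²; (x − 99.1)² + (y + 36.8)² = 106.19²; (x + 92.7)² + (y − 25.4)² = 140.43².
Subtracting the Station 1 equation from the Station 2 and Station 3 equations removes the quadratic terms:
260.0 x − 51.0 y = 8848.26
-123.6 x + 73.4 y = -1532.61
Solving the 2×2 system: x ≈ 44.7, y ≈ 54.4 km.
Check against Station 1 (with the unrounded x, y): √((x + 30.9)²+(y + 11.3)²) = 100.16 ≈ 100.16 km. ✓

(44.7, 54.4)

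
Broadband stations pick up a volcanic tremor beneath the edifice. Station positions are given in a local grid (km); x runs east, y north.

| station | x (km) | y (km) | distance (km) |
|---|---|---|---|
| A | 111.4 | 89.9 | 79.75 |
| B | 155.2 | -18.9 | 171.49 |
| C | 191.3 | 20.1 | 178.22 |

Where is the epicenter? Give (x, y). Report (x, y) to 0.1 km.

Circle about each station: (x − 111.4)² + (y − 89.9)² = 79.75²; (x − 155.2)² + (y + 18.9)² = 171.49²; (x − 191.3)² + (y − 20.1)² = 178.22².
Subtracting pairs of circle equations eliminates x²+y² and gives linear equations (the radical axes):
87.6 x − 217.6 y = -19096.48
159.8 x − 139.6 y = -8894.58
Solving the 2×2 system: x ≈ 32.4, y ≈ 100.8 km.

(32.4, 100.8)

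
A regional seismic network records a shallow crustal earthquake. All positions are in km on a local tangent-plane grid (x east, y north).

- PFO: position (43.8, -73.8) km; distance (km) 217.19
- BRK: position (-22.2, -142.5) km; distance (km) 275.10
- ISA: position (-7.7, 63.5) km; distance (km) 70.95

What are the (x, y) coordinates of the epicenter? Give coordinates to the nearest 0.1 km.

-23.8 km east, 132.6 km north

Circle about each station: (x − 43.8)² + (y + 73.8)² = 217.19²; (x + 22.2)² + (y + 142.5)² = 275.10²; (x + 7.7)² + (y − 63.5)² = 70.95².
Subtracting the PFO equation from the BRK and ISA equations removes the quadratic terms:
-132.0 x − 137.4 y = -15074.30
-103.0 x + 274.6 y = 38864.25
Solving the 2×2 system: x ≈ -23.8, y ≈ 132.6 km.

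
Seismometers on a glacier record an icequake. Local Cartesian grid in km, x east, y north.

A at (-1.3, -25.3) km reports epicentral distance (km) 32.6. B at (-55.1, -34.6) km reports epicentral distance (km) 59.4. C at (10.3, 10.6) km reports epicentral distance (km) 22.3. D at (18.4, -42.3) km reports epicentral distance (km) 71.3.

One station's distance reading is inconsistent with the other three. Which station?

D

Solve using three stations at a time. Using A, B, C (subtract circle equations pairwise → linear system) gives (x, y) ≈ (-11.4, 5.7).
Distances from that point to each station vs reported:
  A: calculated 32.6 vs reported 32.6 → residual 0.0 km
  B: calculated 59.4 vs reported 59.4 → residual 0.0 km
  C: calculated 22.3 vs reported 22.3 → residual 0.0 km
  D: calculated 56.5 vs reported 71.3 → residual 14.8 km
A, B, C are mutually consistent (residuals ≈ 0); D is off by 14.8 km.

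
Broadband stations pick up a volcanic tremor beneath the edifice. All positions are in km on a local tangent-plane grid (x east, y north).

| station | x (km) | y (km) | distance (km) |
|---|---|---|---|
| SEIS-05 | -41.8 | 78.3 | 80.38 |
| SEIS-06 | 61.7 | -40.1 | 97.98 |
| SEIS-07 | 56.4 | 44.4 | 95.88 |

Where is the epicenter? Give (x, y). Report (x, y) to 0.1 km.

(-28.1, -0.9)

Circle about each station: (x + 41.8)² + (y − 78.3)² = 80.38²; (x − 61.7)² + (y + 40.1)² = 97.98²; (x − 56.4)² + (y − 44.4)² = 95.88².
Subtracting the SEIS-05 equation from the SEIS-06 and SEIS-07 equations removes the quadratic terms:
207.0 x − 236.8 y = -5602.37
196.4 x − 67.8 y = -5457.84
Solving the 2×2 system: x ≈ -28.1, y ≈ -0.9 km.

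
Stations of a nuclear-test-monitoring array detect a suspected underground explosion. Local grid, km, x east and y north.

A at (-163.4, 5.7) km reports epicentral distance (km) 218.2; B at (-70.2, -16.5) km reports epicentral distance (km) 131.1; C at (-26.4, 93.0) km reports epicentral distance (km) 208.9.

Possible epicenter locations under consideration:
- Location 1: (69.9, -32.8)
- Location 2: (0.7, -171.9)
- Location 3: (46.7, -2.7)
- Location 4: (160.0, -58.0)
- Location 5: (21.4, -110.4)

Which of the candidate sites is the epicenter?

Location 5

For each candidate, compare |candidate − station| to the reported distance:
Location 1: residuals A 18.3, B 9.9, C 50.5 → max 50.5 km
Location 2: residuals A 23.6, B 39.7, C 57.4 → max 57.4 km
Location 3: residuals A 7.9, B 13.4, C 88.5 → max 88.5 km
Location 4: residuals A 111.4, B 102.8, C 31.0 → max 111.4 km
Location 5: residuals A 0.0, B 0.1, C 0.0 → max 0.1 km
Only Location 5 has all residuals ≈ 0.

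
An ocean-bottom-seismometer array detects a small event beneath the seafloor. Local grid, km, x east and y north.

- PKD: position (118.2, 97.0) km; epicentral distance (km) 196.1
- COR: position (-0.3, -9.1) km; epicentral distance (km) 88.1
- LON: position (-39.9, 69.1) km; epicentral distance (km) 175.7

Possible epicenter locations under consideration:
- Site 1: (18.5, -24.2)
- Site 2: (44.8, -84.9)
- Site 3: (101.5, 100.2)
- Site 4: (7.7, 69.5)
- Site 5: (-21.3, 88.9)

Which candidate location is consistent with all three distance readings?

Site 2

For each candidate, compare |candidate − station| to the reported distance:
Site 1: residuals PKD 39.2, COR 64.0, LON 65.6 → max 65.6 km
Site 2: residuals PKD 0.1, COR 0.1, LON 0.1 → max 0.1 km
Site 3: residuals PKD 179.1, COR 61.3, LON 30.9 → max 179.1 km
Site 4: residuals PKD 82.2, COR 9.1, LON 128.1 → max 128.1 km
Site 5: residuals PKD 56.4, COR 12.1, LON 148.5 → max 148.5 km
Only Site 2 has all residuals ≈ 0.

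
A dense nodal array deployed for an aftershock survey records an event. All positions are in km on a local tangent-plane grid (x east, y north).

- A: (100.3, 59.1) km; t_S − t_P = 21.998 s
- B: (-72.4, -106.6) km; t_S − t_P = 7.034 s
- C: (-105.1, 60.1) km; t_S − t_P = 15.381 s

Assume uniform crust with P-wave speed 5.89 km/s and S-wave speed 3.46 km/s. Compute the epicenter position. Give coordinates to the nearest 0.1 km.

(-45.3, -54.2)

Distance from S−P lag: d = Δt · v_P v_S / (v_P − v_S) = Δt · (5.89·3.46)/(5.89−3.46) ≈ 8.3866·Δt.
So d_A = 184.49, d_B = 58.99, d_C = 128.99 km.
Circle about each station: (x − 100.3)² + (y − 59.1)² = 184.49²; (x + 72.4)² + (y + 106.6)² = 58.99²; (x + 105.1)² + (y − 60.1)² = 128.99².
Subtracting the A equation from the B and C equations removes the quadratic terms:
-345.4 x − 331.4 y = 33609.16
-410.8 x + 2.0 y = 18503.26
Solving the 2×2 system: x ≈ -45.3, y ≈ -54.2 km.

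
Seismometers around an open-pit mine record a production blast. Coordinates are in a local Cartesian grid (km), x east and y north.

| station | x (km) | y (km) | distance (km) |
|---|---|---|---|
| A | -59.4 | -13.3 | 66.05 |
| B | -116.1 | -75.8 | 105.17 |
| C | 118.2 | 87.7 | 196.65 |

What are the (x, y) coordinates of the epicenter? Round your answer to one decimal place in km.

x ≈ -12.2 km, y ≈ -59.5 km

Circle about each station: (x + 59.4)² + (y + 13.3)² = 66.05²; (x + 116.1)² + (y + 75.8)² = 105.17²; (x − 118.2)² + (y − 87.7)² = 196.65².
Subtracting pairs of circle equations eliminates x²+y² and gives linear equations (the radical axes):
-113.4 x − 125.0 y = 8821.47
355.2 x + 202.0 y = -16351.34
Solving the 2×2 system: x ≈ -12.2, y ≈ -59.5 km.
Check against A (with the unrounded x, y): √((x + 59.4)²+(y + 13.3)²) = 66.07 ≈ 66.05 km. ✓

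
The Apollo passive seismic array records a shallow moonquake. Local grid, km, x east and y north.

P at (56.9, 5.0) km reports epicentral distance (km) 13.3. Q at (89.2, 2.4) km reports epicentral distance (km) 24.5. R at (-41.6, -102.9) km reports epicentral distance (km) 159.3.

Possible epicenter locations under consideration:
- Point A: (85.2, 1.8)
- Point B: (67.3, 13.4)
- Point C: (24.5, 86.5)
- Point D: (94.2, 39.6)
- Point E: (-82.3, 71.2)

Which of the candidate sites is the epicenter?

Point B

For each candidate, compare |candidate − station| to the reported distance:
Point A: residuals P 15.2, Q 20.5, R 5.1 → max 20.5 km
Point B: residuals P 0.1, Q 0.0, R 0.0 → max 0.1 km
Point C: residuals P 74.4, Q 81.6, R 41.3 → max 81.6 km
Point D: residuals P 37.6, Q 13.0, R 37.5 → max 37.6 km
Point E: residuals P 140.8, Q 160.3, R 19.5 → max 160.3 km
Only Point B has all residuals ≈ 0.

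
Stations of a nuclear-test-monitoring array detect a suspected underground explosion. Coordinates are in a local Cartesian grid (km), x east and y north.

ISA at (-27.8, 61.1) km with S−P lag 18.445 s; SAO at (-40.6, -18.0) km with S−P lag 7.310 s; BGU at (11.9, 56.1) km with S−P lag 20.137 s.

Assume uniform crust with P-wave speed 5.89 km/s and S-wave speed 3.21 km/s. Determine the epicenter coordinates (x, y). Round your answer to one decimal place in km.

(-64.3, -63.8)

Distance from S−P lag: d = Δt · v_P v_S / (v_P − v_S) = Δt · (5.89·3.21)/(5.89−3.21) ≈ 7.0548·Δt.
So d_ISA = 130.13, d_SAO = 51.57, d_BGU = 142.06 km.
Circle about each station: (x + 27.8)² + (y − 61.1)² = 130.13²; (x + 40.6)² + (y + 18.0)² = 51.57²; (x − 11.9)² + (y − 56.1)² = 142.06².
Subtracting the ISA equation from the SAO and BGU equations removes the quadratic terms:
-25.6 x − 158.2 y = 11740.66
79.4 x − 10.0 y = -4464.46
Solving the 2×2 system: x ≈ -64.3, y ≈ -63.8 km.
Check against ISA (with the unrounded x, y): √((x + 27.8)²+(y − 61.1)²) = 130.13 ≈ 130.13 km. ✓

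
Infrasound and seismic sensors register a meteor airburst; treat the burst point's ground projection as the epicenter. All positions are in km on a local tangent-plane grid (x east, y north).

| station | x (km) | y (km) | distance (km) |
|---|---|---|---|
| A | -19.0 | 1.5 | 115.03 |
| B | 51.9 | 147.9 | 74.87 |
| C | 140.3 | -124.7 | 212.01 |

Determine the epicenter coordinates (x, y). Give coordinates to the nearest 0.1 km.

69.4 km east, 75.1 km north

Circle about each station: (x + 19.0)² + (y − 1.5)² = 115.03²; (x − 51.9)² + (y − 147.9)² = 74.87²; (x − 140.3)² + (y + 124.7)² = 212.01².
Subtracting the A equation from the B and C equations removes the quadratic terms:
141.8 x + 292.8 y = 31831.15
318.6 x − 252.4 y = 3154.59
Solving the 2×2 system: x ≈ 69.4, y ≈ 75.1 km.
Check against A (with the unrounded x, y): √((x + 19.0)²+(y − 1.5)²) = 115.03 ≈ 115.03 km. ✓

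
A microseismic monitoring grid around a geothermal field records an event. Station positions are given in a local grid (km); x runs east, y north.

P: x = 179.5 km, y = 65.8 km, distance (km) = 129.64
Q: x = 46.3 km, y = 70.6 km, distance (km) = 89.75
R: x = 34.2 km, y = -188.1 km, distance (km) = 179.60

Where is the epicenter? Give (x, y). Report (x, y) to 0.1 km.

x ≈ 77.1 km, y ≈ -13.7 km

Circle about each station: (x − 179.5)² + (y − 65.8)² = 129.64²; (x − 46.3)² + (y − 70.6)² = 89.75²; (x − 34.2)² + (y + 188.1)² = 179.60².
Subtracting pairs of circle equations eliminates x²+y² and gives linear equations (the radical axes):
-266.4 x + 9.6 y = -20670.37
-290.6 x − 507.8 y = -15448.27
Solving the 2×2 system: x ≈ 77.1, y ≈ -13.7 km.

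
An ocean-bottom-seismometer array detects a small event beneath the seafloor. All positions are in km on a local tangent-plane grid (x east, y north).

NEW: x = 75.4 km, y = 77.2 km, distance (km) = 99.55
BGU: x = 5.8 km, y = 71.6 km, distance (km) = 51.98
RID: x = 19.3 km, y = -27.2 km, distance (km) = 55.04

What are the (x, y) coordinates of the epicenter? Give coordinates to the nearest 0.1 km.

x ≈ -6.9 km, y ≈ 21.2 km

Circle about each station: (x − 75.4)² + (y − 77.2)² = 99.55²; (x − 5.8)² + (y − 71.6)² = 51.98²; (x − 19.3)² + (y + 27.2)² = 55.04².
Subtracting pairs of circle equations eliminates x²+y² and gives linear equations (the radical axes):
-139.2 x − 11.2 y = 723.48
-112.2 x − 208.8 y = -3651.87
Solving the 2×2 system: x ≈ -6.9, y ≈ 21.2 km.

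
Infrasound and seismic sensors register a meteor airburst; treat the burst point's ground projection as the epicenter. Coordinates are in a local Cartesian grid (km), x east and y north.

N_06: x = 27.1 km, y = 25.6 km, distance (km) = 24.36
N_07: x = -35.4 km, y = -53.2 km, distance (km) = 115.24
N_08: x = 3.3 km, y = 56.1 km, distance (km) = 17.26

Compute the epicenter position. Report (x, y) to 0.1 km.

Circle about each station: (x − 27.1)² + (y − 25.6)² = 24.36²; (x + 35.4)² + (y + 53.2)² = 115.24²; (x − 3.3)² + (y − 56.1)² = 17.26².
Subtracting pairs of circle equations eliminates x²+y² and gives linear equations (the radical axes):
-125.0 x − 157.6 y = -9993.22
-47.6 x + 61.0 y = 2063.83
Solving the 2×2 system: x ≈ 18.8, y ≈ 48.5 km.

18.8 km east, 48.5 km north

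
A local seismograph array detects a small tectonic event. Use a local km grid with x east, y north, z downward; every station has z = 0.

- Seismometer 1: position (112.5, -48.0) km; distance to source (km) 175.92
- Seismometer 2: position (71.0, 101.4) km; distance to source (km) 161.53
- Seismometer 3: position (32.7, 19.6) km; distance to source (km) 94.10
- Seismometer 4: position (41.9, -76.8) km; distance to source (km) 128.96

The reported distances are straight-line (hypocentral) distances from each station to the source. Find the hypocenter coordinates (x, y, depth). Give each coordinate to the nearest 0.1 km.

(-51.0, 3.3, 39.8)

Each station gives a sphere (x−x_i)² + (y−y_i)² + z² = d_i² (stations at z=0).
Subtracting the Seismometer 1 sphere from Seismometer 2 and Seismometer 3: z² cancels, leaving linear equations in x and y:
-83.0 x + 298.8 y = 5218.62
-159.6 x + 135.2 y = 8586.24
Solving: x ≈ -51.005, y ≈ 3.297 km (keep extra digits for the depth step; rounded: -51.0, 3.3).
Then from the Seismometer 1 sphere: z² = 175.92² − (x − 112.5)² − (y + 48.0)² with x = -51.005, y = 3.297, so z ≈ 39.782 ≈ 39.8 km.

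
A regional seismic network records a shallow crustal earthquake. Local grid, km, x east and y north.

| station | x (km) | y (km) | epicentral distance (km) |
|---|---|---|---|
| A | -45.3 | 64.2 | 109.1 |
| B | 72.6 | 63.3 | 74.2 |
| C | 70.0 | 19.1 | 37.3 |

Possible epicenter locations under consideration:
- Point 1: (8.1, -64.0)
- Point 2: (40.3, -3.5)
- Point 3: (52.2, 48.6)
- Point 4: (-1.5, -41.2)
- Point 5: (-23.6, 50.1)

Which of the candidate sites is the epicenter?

Point 2

For each candidate, compare |candidate − station| to the reported distance:
Point 1: residuals A 29.8, B 68.5, C 66.3 → max 68.5 km
Point 2: residuals A 0.0, B 0.0, C 0.0 → max 0.0 km
Point 3: residuals A 10.4, B 49.1, C 2.8 → max 49.1 km
Point 4: residuals A 5.0, B 53.9, C 56.2 → max 56.2 km
Point 5: residuals A 83.2, B 22.9, C 61.3 → max 83.2 km
Only Point 2 has all residuals ≈ 0.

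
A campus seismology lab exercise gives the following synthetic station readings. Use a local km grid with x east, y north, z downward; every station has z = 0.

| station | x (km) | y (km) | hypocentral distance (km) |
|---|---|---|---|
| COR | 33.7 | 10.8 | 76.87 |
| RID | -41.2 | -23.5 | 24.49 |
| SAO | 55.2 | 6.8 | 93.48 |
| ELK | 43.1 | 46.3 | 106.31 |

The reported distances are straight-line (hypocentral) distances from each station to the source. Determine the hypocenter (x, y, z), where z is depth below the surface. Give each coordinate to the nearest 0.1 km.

Each station gives a sphere (x−x_i)² + (y−y_i)² + z² = d_i² (stations at z=0).
Subtracting the COR sphere from RID and SAO: z² cancels, leaving linear equations in x and y:
-149.8 x − 68.6 y = 6306.60
43.0 x − 8.0 y = -988.56
Solving: x ≈ -28.511, y ≈ -29.675 km (keep extra digits for the depth step; rounded: -28.5, -29.7).
Then from the COR sphere: z² = 76.87² − (x − 33.7)² − (y − 10.8)² with x = -28.511, y = -29.675, so z ≈ 20.014 ≈ 20.0 km.
Check against ELK (with the unrounded solution): distance 106.31 ≈ 106.31 km. ✓

(-28.5, -29.7, 20.0)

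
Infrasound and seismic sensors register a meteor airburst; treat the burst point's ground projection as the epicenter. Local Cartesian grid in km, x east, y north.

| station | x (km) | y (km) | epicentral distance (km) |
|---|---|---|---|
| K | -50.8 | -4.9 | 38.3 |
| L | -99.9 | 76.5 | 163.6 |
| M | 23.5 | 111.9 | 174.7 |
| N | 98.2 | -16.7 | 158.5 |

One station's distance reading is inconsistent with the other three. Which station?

L

Solve using three stations at a time. Using K, M, N (subtract circle equations pairwise → linear system) gives (x, y) ≈ (-58.2, -42.5).
Distances from that point to each station vs reported:
  K: calculated 38.4 vs reported 38.3 → residual 0.1 km
  L: calculated 126.1 vs reported 163.6 → residual 37.5 km
  M: calculated 174.7 vs reported 174.7 → residual 0.0 km
  N: calculated 158.5 vs reported 158.5 → residual 0.0 km
K, M, N are mutually consistent (residuals ≈ 0); L is off by 37.5 km.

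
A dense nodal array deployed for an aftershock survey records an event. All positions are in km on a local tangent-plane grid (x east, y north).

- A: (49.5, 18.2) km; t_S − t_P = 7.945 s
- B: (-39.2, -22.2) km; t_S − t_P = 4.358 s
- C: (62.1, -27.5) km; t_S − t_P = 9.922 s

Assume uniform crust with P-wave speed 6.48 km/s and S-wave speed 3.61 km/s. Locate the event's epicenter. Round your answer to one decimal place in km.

x ≈ -13.2 km, y ≈ 2.0 km

Distance from S−P lag: d = Δt · v_P v_S / (v_P − v_S) = Δt · (6.48·3.61)/(6.48−3.61) ≈ 8.1508·Δt.
So d_A = 64.76, d_B = 35.52, d_C = 80.87 km.
Circle about each station: (x − 49.5)² + (y − 18.2)² = 64.76²; (x + 39.2)² + (y + 22.2)² = 35.52²; (x − 62.1)² + (y + 27.5)² = 80.87².
Subtracting pairs of circle equations eliminates x²+y² and gives linear equations (the radical axes):
-177.4 x − 80.8 y = 2180.18
25.2 x − 91.4 y = -514.93
Solving the 2×2 system: x ≈ -13.2, y ≈ 2.0 km.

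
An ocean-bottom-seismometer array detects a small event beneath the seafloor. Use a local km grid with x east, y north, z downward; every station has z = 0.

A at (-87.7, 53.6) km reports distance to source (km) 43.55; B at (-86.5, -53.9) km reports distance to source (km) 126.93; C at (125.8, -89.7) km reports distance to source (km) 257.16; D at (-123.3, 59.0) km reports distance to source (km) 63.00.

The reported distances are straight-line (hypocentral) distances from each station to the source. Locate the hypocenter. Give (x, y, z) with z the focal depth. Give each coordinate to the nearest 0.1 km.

x ≈ -74.9 km, y ≈ 66.1 km, depth ≈ 39.7 km

Each station gives a sphere (x−x_i)² + (y−y_i)² + z² = d_i² (stations at z=0).
Subtracting the A sphere from B and C: z² cancels, leaving linear equations in x and y:
2.4 x − 215.0 y = -14391.41
427.0 x − 286.6 y = -50927.18
Solving: x ≈ -74.901, y ≈ 66.101 km (keep extra digits for the depth step; rounded: -74.9, 66.1).
Then from the A sphere: z² = 43.55² − (x + 87.7)² − (y − 53.6)² with x = -74.901, y = 66.101, so z ≈ 39.705 ≈ 39.7 km.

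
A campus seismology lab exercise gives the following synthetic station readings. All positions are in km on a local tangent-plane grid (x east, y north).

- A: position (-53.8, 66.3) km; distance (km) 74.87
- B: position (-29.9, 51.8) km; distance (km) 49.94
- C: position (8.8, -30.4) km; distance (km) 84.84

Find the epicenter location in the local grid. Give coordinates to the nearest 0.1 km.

(20.0, 53.7)

Circle about each station: (x + 53.8)² + (y − 66.3)² = 74.87²; (x + 29.9)² + (y − 51.8)² = 49.94²; (x − 8.8)² + (y + 30.4)² = 84.84².
Subtracting pairs of circle equations eliminates x²+y² and gives linear equations (the radical axes):
47.8 x − 29.0 y = -601.37
125.2 x − 193.4 y = -7880.84
Solving the 2×2 system: x ≈ 20.0, y ≈ 53.7 km.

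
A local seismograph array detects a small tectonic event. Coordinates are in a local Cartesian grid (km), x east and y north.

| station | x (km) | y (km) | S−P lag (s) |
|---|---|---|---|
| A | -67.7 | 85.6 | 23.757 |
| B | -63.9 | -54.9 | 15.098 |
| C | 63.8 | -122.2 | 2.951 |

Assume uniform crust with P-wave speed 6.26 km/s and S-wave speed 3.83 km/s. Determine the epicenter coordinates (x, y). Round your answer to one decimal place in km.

Distance from S−P lag: d = Δt · v_P v_S / (v_P − v_S) = Δt · (6.26·3.83)/(6.26−3.83) ≈ 9.8666·Δt.
So d_A = 234.40, d_B = 148.97, d_C = 29.12 km.
Circle about each station: (x + 67.7)² + (y − 85.6)² = 234.40²; (x + 63.9)² + (y + 54.9)² = 148.97²; (x − 63.8)² + (y + 122.2)² = 29.12².
Subtracting the A equation from the B and C equations removes the quadratic terms:
7.6 x − 281.0 y = 27937.87
263.0 x − 415.6 y = 61188.02
Solving the 2×2 system: x ≈ 78.9, y ≈ -97.3 km.

(78.9, -97.3)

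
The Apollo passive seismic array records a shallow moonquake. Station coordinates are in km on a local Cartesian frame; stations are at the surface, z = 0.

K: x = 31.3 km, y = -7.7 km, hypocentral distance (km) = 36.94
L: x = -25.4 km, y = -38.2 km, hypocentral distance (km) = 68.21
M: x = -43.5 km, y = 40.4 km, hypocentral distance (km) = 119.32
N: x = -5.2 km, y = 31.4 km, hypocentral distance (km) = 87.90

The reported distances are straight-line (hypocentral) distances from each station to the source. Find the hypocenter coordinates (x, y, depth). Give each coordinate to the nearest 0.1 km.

Each station gives a sphere (x−x_i)² + (y−y_i)² + z² = d_i² (stations at z=0).
Subtracting the K sphere from L and M: z² cancels, leaving linear equations in x and y:
-113.4 x − 61.0 y = -2222.62
-149.6 x + 96.2 y = -10387.27
Solving: x ≈ 42.299, y ≈ -42.197 km (keep extra digits for the depth step; rounded: 42.3, -42.2).
Then from the K sphere: z² = 36.94² − (x − 31.3)² − (y + 7.7)² with x = 42.299, y = -42.197, so z ≈ 7.317 ≈ 7.3 km.
Check against N (with the unrounded solution): distance 87.90 ≈ 87.90 km. ✓

x ≈ 42.3 km, y ≈ -42.2 km, depth ≈ 7.3 km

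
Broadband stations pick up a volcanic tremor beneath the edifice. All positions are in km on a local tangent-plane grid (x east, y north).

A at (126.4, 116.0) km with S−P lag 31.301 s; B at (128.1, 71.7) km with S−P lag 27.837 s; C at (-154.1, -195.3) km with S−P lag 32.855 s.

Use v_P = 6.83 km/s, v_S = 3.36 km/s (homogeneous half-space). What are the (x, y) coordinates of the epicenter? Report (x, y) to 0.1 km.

x ≈ -35.1 km, y ≈ -13.5 km

Distance from S−P lag: d = Δt · v_P v_S / (v_P − v_S) = Δt · (6.83·3.36)/(6.83−3.36) ≈ 6.6135·Δt.
So d_A = 207.01, d_B = 184.10, d_C = 217.29 km.
Circle about each station: (x − 126.4)² + (y − 116.0)² = 207.01²; (x − 128.1)² + (y − 71.7)² = 184.10²; (x + 154.1)² + (y + 195.3)² = 217.29².
Subtracting pairs of circle equations eliminates x²+y² and gives linear equations (the radical axes):
3.4 x − 88.6 y = 1077.87
-561.0 x − 622.6 y = 28094.14
Solving the 2×2 system: x ≈ -35.1, y ≈ -13.5 km.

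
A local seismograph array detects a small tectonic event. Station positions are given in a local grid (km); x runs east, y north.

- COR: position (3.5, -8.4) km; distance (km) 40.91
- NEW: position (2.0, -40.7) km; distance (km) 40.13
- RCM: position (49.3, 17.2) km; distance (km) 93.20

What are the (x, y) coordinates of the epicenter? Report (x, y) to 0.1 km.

Circle about each station: (x − 3.5)² + (y + 8.4)² = 40.91²; (x − 2.0)² + (y + 40.7)² = 40.13²; (x − 49.3)² + (y − 17.2)² = 93.20².
Subtracting the COR equation from the NEW and RCM equations removes the quadratic terms:
-3.0 x − 64.6 y = 1640.89
91.6 x + 51.2 y = -4369.09
Solving the 2×2 system: x ≈ -34.4, y ≈ -23.8 km.

x ≈ -34.4 km, y ≈ -23.8 km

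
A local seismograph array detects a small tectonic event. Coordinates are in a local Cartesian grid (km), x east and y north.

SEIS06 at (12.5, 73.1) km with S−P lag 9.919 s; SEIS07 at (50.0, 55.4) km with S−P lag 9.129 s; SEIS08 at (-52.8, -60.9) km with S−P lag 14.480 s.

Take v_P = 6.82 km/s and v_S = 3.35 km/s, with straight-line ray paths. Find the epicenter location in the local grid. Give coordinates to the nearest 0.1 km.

Distance from S−P lag: d = Δt · v_P v_S / (v_P − v_S) = Δt · (6.82·3.35)/(6.82−3.35) ≈ 6.5841·Δt.
So d_SEIS06 = 65.31, d_SEIS07 = 60.11, d_SEIS08 = 95.34 km.
Circle about each station: (x − 12.5)² + (y − 73.1)² = 65.31²; (x − 50.0)² + (y − 55.4)² = 60.11²; (x + 52.8)² + (y + 60.9)² = 95.34².
Subtracting the SEIS06 equation from the SEIS07 and SEIS08 equations removes the quadratic terms:
75.0 x − 35.4 y = 721.48
-130.6 x − 268.0 y = -3827.53
Solving the 2×2 system: x ≈ 13.3, y ≈ 7.8 km.

13.3 km east, 7.8 km north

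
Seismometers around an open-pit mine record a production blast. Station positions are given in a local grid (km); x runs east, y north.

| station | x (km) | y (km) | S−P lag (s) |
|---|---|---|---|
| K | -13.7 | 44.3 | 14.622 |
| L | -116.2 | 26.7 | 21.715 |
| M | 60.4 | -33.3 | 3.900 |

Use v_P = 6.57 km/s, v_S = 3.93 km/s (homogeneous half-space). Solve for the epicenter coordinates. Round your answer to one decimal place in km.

x ≈ 73.3 km, y ≈ -69.2 km

Distance from S−P lag: d = Δt · v_P v_S / (v_P − v_S) = Δt · (6.57·3.93)/(6.57−3.93) ≈ 9.7803·Δt.
So d_K = 143.01, d_L = 212.38, d_M = 38.14 km.
Circle about each station: (x + 13.7)² + (y − 44.3)² = 143.01²; (x + 116.2)² + (y − 26.7)² = 212.38²; (x − 60.4)² + (y + 33.3)² = 38.14².
Subtracting the K equation from the L and M equations removes the quadratic terms:
-205.0 x − 35.2 y = -12588.25
148.2 x − 155.2 y = 21604.07
Solving the 2×2 system: x ≈ 73.3, y ≈ -69.2 km.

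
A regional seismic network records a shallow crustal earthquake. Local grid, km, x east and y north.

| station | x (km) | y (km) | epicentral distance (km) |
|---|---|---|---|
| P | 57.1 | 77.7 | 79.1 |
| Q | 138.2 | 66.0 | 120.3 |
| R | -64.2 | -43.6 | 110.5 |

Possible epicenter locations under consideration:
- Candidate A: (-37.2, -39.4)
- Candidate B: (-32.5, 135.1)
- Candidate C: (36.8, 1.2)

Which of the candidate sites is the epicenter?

Candidate C

For each candidate, compare |candidate − station| to the reported distance:
Candidate A: residuals P 71.2, Q 84.3, R 83.2 → max 84.3 km
Candidate B: residuals P 27.3, Q 63.9, R 71.0 → max 71.0 km
Candidate C: residuals P 0.0, Q 0.0, R 0.0 → max 0.0 km
Only Candidate C has all residuals ≈ 0.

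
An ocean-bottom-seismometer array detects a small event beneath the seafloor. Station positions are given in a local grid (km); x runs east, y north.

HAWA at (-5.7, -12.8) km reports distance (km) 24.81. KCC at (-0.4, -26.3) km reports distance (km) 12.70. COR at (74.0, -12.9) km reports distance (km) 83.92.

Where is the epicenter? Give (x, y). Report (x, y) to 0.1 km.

x ≈ -6.2 km, y ≈ -37.6 km

Circle about each station: (x + 5.7)² + (y + 12.8)² = 24.81²; (x + 0.4)² + (y + 26.3)² = 12.70²; (x − 74.0)² + (y + 12.9)² = 83.92².
Subtracting the HAWA equation from the KCC and COR equations removes the quadratic terms:
10.6 x − 27.0 y = 949.77
159.4 x − 0.2 y = -980.95
Solving the 2×2 system: x ≈ -6.2, y ≈ -37.6 km.
Check against HAWA (with the unrounded x, y): √((x + 5.7)²+(y + 12.8)²) = 24.82 ≈ 24.81 km. ✓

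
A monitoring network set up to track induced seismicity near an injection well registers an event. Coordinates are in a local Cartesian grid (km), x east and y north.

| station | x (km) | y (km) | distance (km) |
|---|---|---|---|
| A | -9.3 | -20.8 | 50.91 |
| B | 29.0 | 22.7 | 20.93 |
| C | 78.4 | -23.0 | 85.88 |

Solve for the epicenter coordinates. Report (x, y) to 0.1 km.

Circle about each station: (x + 9.3)² + (y + 20.8)² = 50.91²; (x − 29.0)² + (y − 22.7)² = 20.93²; (x − 78.4)² + (y + 23.0)² = 85.88².
Subtracting the A equation from the B and C equations removes the quadratic terms:
76.6 x + 87.0 y = 2990.92
175.4 x − 4.4 y = 1372.88
Solving the 2×2 system: x ≈ 8.5, y ≈ 26.9 km.

(8.5, 26.9)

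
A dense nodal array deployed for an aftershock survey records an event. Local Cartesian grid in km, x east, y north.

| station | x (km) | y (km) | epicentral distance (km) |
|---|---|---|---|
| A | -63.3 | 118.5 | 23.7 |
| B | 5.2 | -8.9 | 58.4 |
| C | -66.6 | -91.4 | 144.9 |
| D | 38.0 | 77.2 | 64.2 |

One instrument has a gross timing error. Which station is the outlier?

A

Solve using three stations at a time. Using B, C, D (subtract circle equations pairwise → linear system) gives (x, y) ≈ (-17.4, 44.9).
Distances from that point to each station vs reported:
  A: calculated 86.7 vs reported 23.7 → residual 63.0 km
  B: calculated 58.4 vs reported 58.4 → residual 0.0 km
  C: calculated 144.9 vs reported 144.9 → residual 0.0 km
  D: calculated 64.2 vs reported 64.2 → residual 0.0 km
B, C, D are mutually consistent (residuals ≈ 0); A is off by 63.0 km.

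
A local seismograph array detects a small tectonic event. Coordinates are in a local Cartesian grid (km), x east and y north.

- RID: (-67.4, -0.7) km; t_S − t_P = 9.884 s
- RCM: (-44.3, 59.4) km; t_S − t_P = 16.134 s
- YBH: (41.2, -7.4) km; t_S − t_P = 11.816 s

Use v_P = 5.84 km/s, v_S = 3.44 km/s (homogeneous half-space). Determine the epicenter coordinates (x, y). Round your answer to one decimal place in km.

Distance from S−P lag: d = Δt · v_P v_S / (v_P − v_S) = Δt · (5.84·3.44)/(5.84−3.44) ≈ 8.3707·Δt.
So d_RID = 82.74, d_RCM = 135.05, d_YBH = 98.91 km.
Circle about each station: (x + 67.4)² + (y + 0.7)² = 82.74²; (x + 44.3)² + (y − 59.4)² = 135.05²; (x − 41.2)² + (y + 7.4)² = 98.91².
Subtracting the RID equation from the RCM and YBH equations removes the quadratic terms:
46.2 x + 120.2 y = -10444.99
217.2 x − 13.4 y = -5728.33
Solving the 2×2 system: x ≈ -31.0, y ≈ -75.0 km.

(-31.0, -75.0)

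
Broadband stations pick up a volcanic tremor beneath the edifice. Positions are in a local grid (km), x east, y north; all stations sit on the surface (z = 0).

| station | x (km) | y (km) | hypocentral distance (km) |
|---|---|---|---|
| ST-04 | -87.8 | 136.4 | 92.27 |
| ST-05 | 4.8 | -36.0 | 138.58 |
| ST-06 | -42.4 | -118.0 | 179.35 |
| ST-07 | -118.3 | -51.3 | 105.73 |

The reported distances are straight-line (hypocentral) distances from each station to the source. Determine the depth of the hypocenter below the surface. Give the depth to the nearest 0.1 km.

Each station gives a sphere (x−x_i)² + (y−y_i)² + z² = d_i² (stations at z=0).
Subtracting the ST-04 sphere from ST-05 and ST-06: z² cancels, leaving linear equations in x and y:
185.2 x − 344.8 y = -35685.42
90.8 x − 508.8 y = -34244.71
Solving: x ≈ -100.905, y ≈ 49.297 km (keep extra digits for the depth step; rounded: -100.9, 49.3).
Then from the ST-04 sphere: z² = 92.27² − (x + 87.8)² − (y − 136.4)² with x = -100.905, y = 49.297, so z ≈ 27.479 ≈ 27.5 km.

27.5 km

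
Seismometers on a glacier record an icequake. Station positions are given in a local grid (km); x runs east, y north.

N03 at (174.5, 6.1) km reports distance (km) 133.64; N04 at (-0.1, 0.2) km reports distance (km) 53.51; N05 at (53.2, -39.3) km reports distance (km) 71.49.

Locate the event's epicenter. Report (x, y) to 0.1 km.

43.3 km east, 31.5 km north

Circle about each station: (x − 174.5)² + (y − 6.1)² = 133.64²; (x + 0.1)² + (y − 0.2)² = 53.51²; (x − 53.2)² + (y + 39.3)² = 71.49².
Subtracting the N03 equation from the N04 and N05 equations removes the quadratic terms:
-349.2 x − 11.8 y = -15491.08
-242.6 x − 90.8 y = -13363.90
Solving the 2×2 system: x ≈ 43.3, y ≈ 31.5 km.
Check against N03 (with the unrounded x, y): √((x − 174.5)²+(y − 6.1)²) = 133.64 ≈ 133.64 km. ✓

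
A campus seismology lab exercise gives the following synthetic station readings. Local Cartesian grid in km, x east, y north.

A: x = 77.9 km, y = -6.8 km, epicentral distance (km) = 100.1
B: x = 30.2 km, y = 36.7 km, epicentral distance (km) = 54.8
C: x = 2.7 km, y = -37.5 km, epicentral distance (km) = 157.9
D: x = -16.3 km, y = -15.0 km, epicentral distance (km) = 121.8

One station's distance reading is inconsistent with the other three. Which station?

C

Solve using three stations at a time. Using A, B, D (subtract circle equations pairwise → linear system) gives (x, y) ≈ (47.7, 88.6).
Distances from that point to each station vs reported:
  A: calculated 100.1 vs reported 100.1 → residual 0.0 km
  B: calculated 54.8 vs reported 54.8 → residual 0.0 km
  C: calculated 133.9 vs reported 157.9 → residual 24.0 km
  D: calculated 121.8 vs reported 121.8 → residual 0.0 km
A, B, D are mutually consistent (residuals ≈ 0); C is off by 24.0 km.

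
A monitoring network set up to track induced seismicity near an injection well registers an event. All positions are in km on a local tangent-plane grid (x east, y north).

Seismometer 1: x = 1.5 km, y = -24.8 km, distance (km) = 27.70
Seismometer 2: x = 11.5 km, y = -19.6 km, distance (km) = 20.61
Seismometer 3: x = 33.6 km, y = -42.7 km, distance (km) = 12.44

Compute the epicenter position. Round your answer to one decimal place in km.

x ≈ 28.4 km, y ≈ -31.4 km

Circle about each station: (x − 1.5)² + (y + 24.8)² = 27.70²; (x − 11.5)² + (y + 19.6)² = 20.61²; (x − 33.6)² + (y + 42.7)² = 12.44².
Subtracting the Seismometer 1 equation from the Seismometer 2 and Seismometer 3 equations removes the quadratic terms:
20.0 x + 10.4 y = 241.64
64.2 x − 35.8 y = 2947.50
Solving the 2×2 system: x ≈ 28.4, y ≈ -31.4 km.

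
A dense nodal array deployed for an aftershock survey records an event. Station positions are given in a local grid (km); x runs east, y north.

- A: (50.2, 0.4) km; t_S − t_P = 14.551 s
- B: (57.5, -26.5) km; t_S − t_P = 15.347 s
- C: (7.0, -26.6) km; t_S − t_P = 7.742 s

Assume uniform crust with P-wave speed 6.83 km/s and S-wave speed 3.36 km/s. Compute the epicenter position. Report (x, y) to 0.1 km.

Distance from S−P lag: d = Δt · v_P v_S / (v_P − v_S) = Δt · (6.83·3.36)/(6.83−3.36) ≈ 6.6135·Δt.
So d_A = 96.23, d_B = 101.50, d_C = 51.20 km.
Circle about each station: (x − 50.2)² + (y − 0.4)² = 96.23²; (x − 57.5)² + (y + 26.5)² = 101.50²; (x − 7.0)² + (y + 26.6)² = 51.20².
Subtracting the A equation from the B and C equations removes the quadratic terms:
14.6 x − 53.8 y = 446.26
-86.4 x − 54.0 y = 4875.13
Solving the 2×2 system: x ≈ -43.8, y ≈ -20.2 km.
Check against A (with the unrounded x, y): √((x − 50.2)²+(y − 0.4)²) = 96.24 ≈ 96.23 km. ✓

(-43.8, -20.2)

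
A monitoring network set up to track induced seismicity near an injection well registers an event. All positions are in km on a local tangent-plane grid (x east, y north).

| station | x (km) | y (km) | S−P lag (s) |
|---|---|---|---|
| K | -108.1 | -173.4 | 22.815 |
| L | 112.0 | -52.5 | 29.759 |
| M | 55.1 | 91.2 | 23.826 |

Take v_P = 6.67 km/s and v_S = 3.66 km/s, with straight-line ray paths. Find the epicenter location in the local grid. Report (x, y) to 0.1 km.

x ≈ -120.8 km, y ≈ 11.2 km

Distance from S−P lag: d = Δt · v_P v_S / (v_P − v_S) = Δt · (6.67·3.66)/(6.67−3.66) ≈ 8.1104·Δt.
So d_K = 185.04, d_L = 241.36, d_M = 193.24 km.
Circle about each station: (x + 108.1)² + (y + 173.4)² = 185.04²; (x − 112.0)² + (y + 52.5)² = 241.36²; (x − 55.1)² + (y − 91.2)² = 193.24².
Subtracting the K equation from the L and M equations removes the quadratic terms:
440.2 x + 241.8 y = -50467.77
326.4 x + 529.2 y = -33501.62
Solving the 2×2 system: x ≈ -120.8, y ≈ 11.2 km.
Check against K (with the unrounded x, y): √((x + 108.1)²+(y + 173.4)²) = 185.04 ≈ 185.04 km. ✓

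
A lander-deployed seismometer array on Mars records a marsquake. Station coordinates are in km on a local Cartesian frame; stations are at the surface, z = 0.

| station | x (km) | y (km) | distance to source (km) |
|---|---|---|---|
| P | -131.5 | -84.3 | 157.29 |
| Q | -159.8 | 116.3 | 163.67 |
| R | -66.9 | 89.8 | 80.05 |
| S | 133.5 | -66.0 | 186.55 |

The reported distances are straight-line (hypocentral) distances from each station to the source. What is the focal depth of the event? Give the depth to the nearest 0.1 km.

z ≈ 28.8 km

Each station gives a sphere (x−x_i)² + (y−y_i)² + z² = d_i² (stations at z=0).
Subtracting the P sphere from Q and R: z² cancels, leaving linear equations in x and y:
-56.6 x + 401.2 y = 12615.27
129.2 x + 348.2 y = 6473.05
Solving: x ≈ -25.099, y ≈ 27.903 km (keep extra digits for the depth step; rounded: -25.1, 27.9).
Then from the P sphere: z² = 157.29² − (x + 131.5)² − (y + 84.3)² with x = -25.099, y = 27.903, so z ≈ 28.800 ≈ 28.8 km.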